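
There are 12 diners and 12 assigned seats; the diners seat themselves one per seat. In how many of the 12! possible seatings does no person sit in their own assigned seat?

!12 = 12! · Σ_{k=0}^{12} (-1)^k/k!
= 12! - 12!/1! + 12!/2! - 12!/3! + 12!/4! - 12!/5! + 12!/6! - 12!/7! + 12!/8! - 12!/9! + 12!/10! - 12!/11! + 12!/12!
= 479001600 - 479001600 + 239500800 - 79833600 + 19958400 - 3991680 + 665280 - 95040 + 11880 - 1320 + 132 - 12 + 1
= 176214841

176214841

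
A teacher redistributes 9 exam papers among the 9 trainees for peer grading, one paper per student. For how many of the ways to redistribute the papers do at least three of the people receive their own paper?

Sum C(9,i)·!(9-i) for i = 3..9:
  i=3: C(9,3)·!6 = 84·265 = 22260
  i=4: C(9,4)·!5 = 126·44 = 5544
  i=5: C(9,5)·!4 = 126·9 = 1134
  i=6: C(9,6)·!3 = 84·2 = 168
  i=7: C(9,7)·!2 = 36·1 = 36
  i=8: C(9,8)·!1 = 9·0 = 0
  i=9: C(9,9)·!0 = 1·1 = 1
Total = 29143.

29143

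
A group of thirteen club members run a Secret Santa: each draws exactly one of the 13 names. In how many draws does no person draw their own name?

By inclusion-exclusion, !13 = Σ (-1)^k · 13!/k! for k=0..13
= 13! - 13!/1! + 13!/2! - 13!/3! + 13!/4! - 13!/5! + 13!/6! - 13!/7! + 13!/8! - 13!/9! + 13!/10! - 13!/11! + 13!/12! - 13!/13!
= 6227020800 - 6227020800 + 3113510400 - 1037836800 + 259459200 - 51891840 + 8648640 - 1235520 + 154440 - 17160 + 1716 - 156 + 13 - 1
= 2290792932

2290792932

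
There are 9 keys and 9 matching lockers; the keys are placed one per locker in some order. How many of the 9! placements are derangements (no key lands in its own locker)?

133496

Use !n = (n-1)(!(n-1) + !(n-2)).
!9 = 8·(14833 + 1854) = 8·16687 = 133496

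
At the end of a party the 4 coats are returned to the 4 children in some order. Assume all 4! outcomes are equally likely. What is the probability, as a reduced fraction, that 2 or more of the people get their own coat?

Favorable outcomes: Σ_{i≥2} C(4,i)·!(4-i) = 6·1 + 4·0 + 1·1 = 7.
Total outcomes: 4! = 24.
Probability = 7/24 = 7/24.

7/24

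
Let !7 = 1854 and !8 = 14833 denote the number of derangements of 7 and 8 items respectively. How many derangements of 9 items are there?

!9 = (9-1)·(!8 + !7) = 8·(14833 + 1854) = 8·16687 = 133496.

133496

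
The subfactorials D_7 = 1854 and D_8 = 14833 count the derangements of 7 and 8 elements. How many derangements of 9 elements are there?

133496

D_9 = (9-1)·(D_8 + D_7) = 8·(14833 + 1854) = 8·16687 = 133496.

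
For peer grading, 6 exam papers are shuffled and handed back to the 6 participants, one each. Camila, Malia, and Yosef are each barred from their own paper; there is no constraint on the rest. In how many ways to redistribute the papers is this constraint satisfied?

426

Inclusion-exclusion on the 3 forbidden self-matches:
Σ_{j=0}^{3} (-1)^j C(3,j)(6-j)!
= C(3,0)·6! - C(3,1)·5! + C(3,2)·4! - C(3,3)·3!
= 720 - 360 + 72 - 6
= 426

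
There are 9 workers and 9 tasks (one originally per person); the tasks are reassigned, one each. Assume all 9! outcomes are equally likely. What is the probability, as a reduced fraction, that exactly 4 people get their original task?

11/720

Favorable outcomes: C(9,4)·!5 = 126·44 = 5544.
Total outcomes: 9! = 362880.
Probability = 5544/362880 = 11/720.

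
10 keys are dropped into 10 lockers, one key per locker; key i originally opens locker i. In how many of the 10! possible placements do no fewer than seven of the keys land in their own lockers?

286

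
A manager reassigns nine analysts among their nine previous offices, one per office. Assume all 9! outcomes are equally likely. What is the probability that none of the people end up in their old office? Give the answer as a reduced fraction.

Favorable outcomes: !9 = 133496.
Total outcomes: 9! = 362880.
Probability = 133496/362880 = 16687/45360.

16687/45360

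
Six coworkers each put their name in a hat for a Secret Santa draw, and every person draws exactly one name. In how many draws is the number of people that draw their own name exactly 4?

15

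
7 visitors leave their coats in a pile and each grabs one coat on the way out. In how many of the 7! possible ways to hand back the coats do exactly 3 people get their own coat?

315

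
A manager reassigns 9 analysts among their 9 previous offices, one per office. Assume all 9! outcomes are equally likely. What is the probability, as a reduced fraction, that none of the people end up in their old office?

16687/45360

Favorable outcomes: !9 = 133496.
Total outcomes: 9! = 362880.
Probability = 133496/362880 = 16687/45360.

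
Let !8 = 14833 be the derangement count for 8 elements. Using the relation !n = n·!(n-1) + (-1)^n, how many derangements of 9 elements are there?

!9 = 9·14833 - 1 = 133496.

133496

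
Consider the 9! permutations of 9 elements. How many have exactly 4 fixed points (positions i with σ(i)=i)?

Choose which 4 of the 9 are fixed: C(9,4) = 126.
The other 5 form a derangement: !5 = 44.
Total: 126 × 44 = 5544.

5544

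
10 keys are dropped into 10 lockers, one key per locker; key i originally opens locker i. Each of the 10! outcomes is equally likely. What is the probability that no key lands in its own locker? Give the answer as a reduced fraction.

16481/44800

Favorable outcomes: !10 = 1334961.
Total outcomes: 10! = 3628800.
Probability = 1334961/3628800 = 16481/44800.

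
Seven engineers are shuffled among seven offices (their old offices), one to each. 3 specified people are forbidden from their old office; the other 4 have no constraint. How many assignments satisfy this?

3216

Inclusion-exclusion on the 3 forbidden self-matches:
Σ_{j=0}^{3} (-1)^j C(3,j)(7-j)!
= C(3,0)·7! - C(3,1)·6! + C(3,2)·5! - C(3,3)·4!
= 5040 - 2160 + 360 - 24
= 3216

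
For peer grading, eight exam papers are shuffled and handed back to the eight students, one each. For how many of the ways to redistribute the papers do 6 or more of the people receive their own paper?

# with exactly i fixed is C(8,i)·!(8-i); sum over i=6..8:
  i=6: C(8,6)·!2 = 28·1 = 28
  i=7: C(8,7)·!1 = 8·0 = 0
  i=8: C(8,8)·!0 = 1·1 = 1
Total = 29.

29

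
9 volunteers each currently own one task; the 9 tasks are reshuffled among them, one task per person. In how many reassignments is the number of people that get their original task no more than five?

# with exactly i fixed is C(9,i)·!(9-i); sum over i=0..5:
  i=0: C(9,0)·!9 = 1·133496 = 133496
  i=1: C(9,1)·!8 = 9·14833 = 133497
  i=2: C(9,2)·!7 = 36·1854 = 66744
  i=3: C(9,3)·!6 = 84·265 = 22260
  i=4: C(9,4)·!5 = 126·44 = 5544
  i=5: C(9,5)·!4 = 126·9 = 1134
Total = 362675.

362675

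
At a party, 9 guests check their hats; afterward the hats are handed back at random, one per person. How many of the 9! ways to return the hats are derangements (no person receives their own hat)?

The subfactorial !9 = [9!/e] (nearest integer).
9! = 362880, and 362880/e ≈ 133496.09, so !9 = 133496.

133496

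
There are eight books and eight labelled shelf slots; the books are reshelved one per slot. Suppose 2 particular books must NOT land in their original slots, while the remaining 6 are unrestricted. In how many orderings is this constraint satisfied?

30960

Inclusion-exclusion on the 2 forbidden self-matches:
Σ_{j=0}^{2} (-1)^j C(2,j)(8-j)!
= C(2,0)·8! - C(2,1)·7! + C(2,2)·6!
= 40320 - 10080 + 720
= 30960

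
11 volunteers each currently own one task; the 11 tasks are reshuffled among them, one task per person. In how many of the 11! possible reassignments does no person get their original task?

The number of derangements of 11 is !11 = Σ_{k=0}^{11} (-1)^k·11!/k!
= 11! - 11!/1! + 11!/2! - 11!/3! + 11!/4! - 11!/5! + 11!/6! - 11!/7! + 11!/8! - 11!/9! + 11!/10! - 11!/11!
= 39916800 - 39916800 + 19958400 - 6652800 + 1663200 - 332640 + 55440 - 7920 + 990 - 110 + 11 - 1
= 14684570

14684570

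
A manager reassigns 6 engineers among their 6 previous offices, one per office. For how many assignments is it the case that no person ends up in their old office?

265

The number of derangements of 6 is !6 = Σ_{k=0}^{6} (-1)^k·6!/k!
= 6! - 6!/1! + 6!/2! - 6!/3! + 6!/4! - 6!/5! + 6!/6!
= 720 - 720 + 360 - 120 + 30 - 6 + 1
= 265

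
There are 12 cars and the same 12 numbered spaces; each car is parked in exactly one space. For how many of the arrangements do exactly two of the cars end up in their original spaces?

88107426

Choose which 2 of the 12 are fixed: C(12,2) = 66.
The other 10 form a derangement: !10 = 1334961.
Total: 66 × 1334961 = 88107426.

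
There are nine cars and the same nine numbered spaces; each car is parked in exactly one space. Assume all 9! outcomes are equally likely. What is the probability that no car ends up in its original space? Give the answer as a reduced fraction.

Favorable outcomes: !9 = 133496.
Total outcomes: 9! = 362880.
Probability = 133496/362880 = 16687/45360.

16687/45360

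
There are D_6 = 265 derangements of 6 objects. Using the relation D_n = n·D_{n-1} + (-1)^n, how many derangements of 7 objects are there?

D_7 = 7·265 - 1 = 1854.

1854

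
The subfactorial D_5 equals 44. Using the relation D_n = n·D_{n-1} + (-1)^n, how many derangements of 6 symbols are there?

265

D_6 = 6·44 + 1 = 265.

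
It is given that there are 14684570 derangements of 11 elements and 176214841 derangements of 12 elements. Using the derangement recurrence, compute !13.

2290792932

!13 = (13-1)·(!12 + !11) = 12·(176214841 + 14684570) = 12·190899411 = 2290792932.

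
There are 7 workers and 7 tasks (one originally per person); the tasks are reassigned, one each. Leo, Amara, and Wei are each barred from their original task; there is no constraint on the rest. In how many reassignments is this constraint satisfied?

3216

Inclusion-exclusion on the 3 forbidden self-matches:
Σ_{j=0}^{3} (-1)^j C(3,j)(7-j)!
= C(3,0)·7! - C(3,1)·6! + C(3,2)·5! - C(3,3)·4!
= 5040 - 2160 + 360 - 24
= 3216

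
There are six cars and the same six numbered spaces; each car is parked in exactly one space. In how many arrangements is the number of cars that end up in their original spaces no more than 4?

719

# with exactly i fixed is C(6,i)·!(6-i); sum over i=0..4:
  i=0: C(6,0)·!6 = 1·265 = 265
  i=1: C(6,1)·!5 = 6·44 = 264
  i=2: C(6,2)·!4 = 15·9 = 135
  i=3: C(6,3)·!3 = 20·2 = 40
  i=4: C(6,4)·!2 = 15·1 = 15
Total = 719.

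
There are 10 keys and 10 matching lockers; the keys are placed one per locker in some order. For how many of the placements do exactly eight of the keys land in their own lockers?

45

Pick the 8 fixed positions: C(10,8) = 45 ways.
The other 2 form a derangement: !2 = 1.
Total: 45 × 1 = 45.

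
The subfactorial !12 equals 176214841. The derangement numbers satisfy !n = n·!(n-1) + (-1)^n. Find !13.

2290792932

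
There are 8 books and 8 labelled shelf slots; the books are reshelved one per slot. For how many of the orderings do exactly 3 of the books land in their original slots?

2464

Choose which 3 of the 8 are fixed: C(8,3) = 56.
The remaining 5 must be deranged: !5 = 44.
Total: 56 × 44 = 2464.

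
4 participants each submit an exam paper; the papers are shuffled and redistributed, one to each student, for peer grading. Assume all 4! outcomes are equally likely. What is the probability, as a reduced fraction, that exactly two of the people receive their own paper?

1/4

Favorable outcomes: C(4,2)·!2 = 6·1 = 6.
Total outcomes: 4! = 24.
Probability = 6/24 = 1/4.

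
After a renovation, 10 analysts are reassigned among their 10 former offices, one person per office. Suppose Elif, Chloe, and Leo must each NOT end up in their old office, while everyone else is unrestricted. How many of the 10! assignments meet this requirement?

2656080

Let A_j be the event that the j-th constrained one is fixed. By inclusion-exclusion over the 3 events:
Σ_{j=0}^{3} (-1)^j C(3,j)(10-j)!
= C(3,0)·10! - C(3,1)·9! + C(3,2)·8! - C(3,3)·7!
= 3628800 - 1088640 + 120960 - 5040
= 2656080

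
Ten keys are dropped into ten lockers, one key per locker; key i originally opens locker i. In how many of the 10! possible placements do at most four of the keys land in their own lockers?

3615536

Sum C(10,i)·!(10-i) for i = 0..4:
  i=0: C(10,0)·!10 = 1·1334961 = 1334961
  i=1: C(10,1)·!9 = 10·133496 = 1334960
  i=2: C(10,2)·!8 = 45·14833 = 667485
  i=3: C(10,3)·!7 = 120·1854 = 222480
  i=4: C(10,4)·!6 = 210·265 = 55650
Total = 3615536.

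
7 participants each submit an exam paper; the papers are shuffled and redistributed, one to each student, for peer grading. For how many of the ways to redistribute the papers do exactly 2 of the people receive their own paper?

Pick the 2 fixed positions: C(7,2) = 21 ways.
The remaining 5 must be deranged: !5 = 44.
Total: 21 × 44 = 924.

924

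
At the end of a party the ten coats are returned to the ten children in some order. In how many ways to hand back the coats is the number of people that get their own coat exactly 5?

11088

Choose which 5 of the 10 are fixed: C(10,5) = 252.
The other 5 form a derangement: !5 = 44.
Total: 252 × 44 = 11088.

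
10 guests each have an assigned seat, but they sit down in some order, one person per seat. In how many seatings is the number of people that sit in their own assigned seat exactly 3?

222480

Pick the 3 fixed positions: C(10,3) = 120 ways.
The remaining 7 must be deranged: !7 = 1854.
Total: 120 × 1854 = 222480.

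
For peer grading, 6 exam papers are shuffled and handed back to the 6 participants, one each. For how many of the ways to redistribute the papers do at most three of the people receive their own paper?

704

# with exactly i fixed is C(6,i)·!(6-i); sum over i=0..3:
  i=0: C(6,0)·!6 = 1·265 = 265
  i=1: C(6,1)·!5 = 6·44 = 264
  i=2: C(6,2)·!4 = 15·9 = 135
  i=3: C(6,3)·!3 = 20·2 = 40
Total = 704.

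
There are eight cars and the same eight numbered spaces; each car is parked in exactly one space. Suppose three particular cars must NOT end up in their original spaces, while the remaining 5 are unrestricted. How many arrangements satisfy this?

27240

Inclusion-exclusion on the 3 forbidden self-matches:
Σ_{j=0}^{3} (-1)^j C(3,j)(8-j)!
= C(3,0)·8! - C(3,1)·7! + C(3,2)·6! - C(3,3)·5!
= 40320 - 15120 + 2160 - 120
= 27240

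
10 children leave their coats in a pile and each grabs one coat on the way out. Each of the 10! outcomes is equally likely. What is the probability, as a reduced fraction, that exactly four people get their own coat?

53/3456

Favorable outcomes: C(10,4)·!6 = 210·265 = 55650.
Total outcomes: 10! = 3628800.
Probability = 55650/3628800 = 53/3456.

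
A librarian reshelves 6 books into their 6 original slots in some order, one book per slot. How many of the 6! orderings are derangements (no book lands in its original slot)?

Use !n = n·!(n-1) + (-1)^n.
!6 = 6·44 + 1 = 265

265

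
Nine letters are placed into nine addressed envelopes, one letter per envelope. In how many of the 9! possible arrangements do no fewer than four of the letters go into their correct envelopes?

# with exactly i fixed is C(9,i)·!(9-i); sum over i=4..9:
  i=4: C(9,4)·!5 = 126·44 = 5544
  i=5: C(9,5)·!4 = 126·9 = 1134
  i=6: C(9,6)·!3 = 84·2 = 168
  i=7: C(9,7)·!2 = 36·1 = 36
  i=8: C(9,8)·!1 = 9·0 = 0
  i=9: C(9,9)·!0 = 1·1 = 1
Total = 6883.

6883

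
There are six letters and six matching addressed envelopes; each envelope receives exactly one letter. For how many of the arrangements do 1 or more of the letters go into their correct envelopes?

455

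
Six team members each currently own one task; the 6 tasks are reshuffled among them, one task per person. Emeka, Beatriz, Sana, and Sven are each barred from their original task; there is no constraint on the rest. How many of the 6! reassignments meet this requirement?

Let A_j be the event that the j-th constrained one is fixed. By inclusion-exclusion over the 4 events:
Σ_{j=0}^{4} (-1)^j C(4,j)(6-j)!
= C(4,0)·6! - C(4,1)·5! + C(4,2)·4! - C(4,3)·3! + C(4,4)·2!
= 720 - 480 + 144 - 24 + 2
= 362

362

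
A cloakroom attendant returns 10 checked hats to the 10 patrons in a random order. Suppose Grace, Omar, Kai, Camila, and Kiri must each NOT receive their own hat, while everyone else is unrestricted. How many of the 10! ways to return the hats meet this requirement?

2170680

Inclusion-exclusion on the 5 forbidden self-matches:
Σ_{j=0}^{5} (-1)^j C(5,j)(10-j)!
= C(5,0)·10! - C(5,1)·9! + C(5,2)·8! - C(5,3)·7! + C(5,4)·6! - C(5,5)·5!
= 3628800 - 1814400 + 403200 - 50400 + 3600 - 120
= 2170680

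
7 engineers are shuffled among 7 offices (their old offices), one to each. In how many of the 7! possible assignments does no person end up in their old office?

1854

!7 is the nearest integer to 7!/e.
7! = 5040, and 5040/e ≈ 1854.11, so !7 = 1854.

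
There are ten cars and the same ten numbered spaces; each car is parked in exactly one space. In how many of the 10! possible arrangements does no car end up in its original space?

Use !n = (n-1)(!(n-1) + !(n-2)).
!10 = 9·(133496 + 14833) = 9·148329 = 1334961

1334961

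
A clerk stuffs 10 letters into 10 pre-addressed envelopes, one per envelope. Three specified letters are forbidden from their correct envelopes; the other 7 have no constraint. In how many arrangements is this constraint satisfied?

2656080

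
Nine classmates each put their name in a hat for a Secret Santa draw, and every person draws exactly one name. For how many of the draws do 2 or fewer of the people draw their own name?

333737

# with exactly i fixed is C(9,i)·!(9-i); sum over i=0..2:
  i=0: C(9,0)·!9 = 1·133496 = 133496
  i=1: C(9,1)·!8 = 9·14833 = 133497
  i=2: C(9,2)·!7 = 36·1854 = 66744
Total = 333737.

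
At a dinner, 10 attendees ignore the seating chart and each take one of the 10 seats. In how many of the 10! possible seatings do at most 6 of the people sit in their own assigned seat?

3628514

# with exactly i fixed is C(10,i)·!(10-i); sum over i=0..6:
  i=0: C(10,0)·!10 = 1·1334961 = 1334961
  i=1: C(10,1)·!9 = 10·133496 = 1334960
  i=2: C(10,2)·!8 = 45·14833 = 667485
  i=3: C(10,3)·!7 = 120·1854 = 222480
  i=4: C(10,4)·!6 = 210·265 = 55650
  i=5: C(10,5)·!5 = 252·44 = 11088
  i=6: C(10,6)·!4 = 210·9 = 1890
Total = 3628514.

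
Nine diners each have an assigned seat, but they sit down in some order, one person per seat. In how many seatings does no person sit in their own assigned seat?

Use !n = (n-1)(!(n-1) + !(n-2)).
!9 = 8·(14833 + 1854) = 8·16687 = 133496

133496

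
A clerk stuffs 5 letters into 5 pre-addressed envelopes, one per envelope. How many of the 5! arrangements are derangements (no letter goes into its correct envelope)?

44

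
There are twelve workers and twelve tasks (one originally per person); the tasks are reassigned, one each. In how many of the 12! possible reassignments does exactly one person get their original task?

176214840

Choose which one of the 12 is fixed: C(12,1) = 12.
The remaining 11 must be deranged: !11 = 14684570.
Total: 12 × 14684570 = 176214840.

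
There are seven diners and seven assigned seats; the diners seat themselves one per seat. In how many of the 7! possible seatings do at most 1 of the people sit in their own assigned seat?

3709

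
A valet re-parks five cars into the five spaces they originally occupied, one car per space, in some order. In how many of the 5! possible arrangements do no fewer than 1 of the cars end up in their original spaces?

76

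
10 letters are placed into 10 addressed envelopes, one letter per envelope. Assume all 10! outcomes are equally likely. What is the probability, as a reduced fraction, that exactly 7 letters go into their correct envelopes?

Favorable outcomes: C(10,7)·!3 = 120·2 = 240.
Total outcomes: 10! = 3628800.
Probability = 240/3628800 = 1/15120.

1/15120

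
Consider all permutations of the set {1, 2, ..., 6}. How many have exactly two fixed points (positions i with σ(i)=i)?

Pick the 2 fixed positions: C(6,2) = 15 ways.
The remaining 4 must be deranged: !4 = 9.
Total: 15 × 9 = 135.

135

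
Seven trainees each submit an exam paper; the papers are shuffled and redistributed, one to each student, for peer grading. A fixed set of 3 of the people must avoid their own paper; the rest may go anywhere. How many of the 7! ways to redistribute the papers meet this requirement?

Let A_j be the event that the j-th constrained one is fixed. By inclusion-exclusion over the 3 events:
Σ_{j=0}^{3} (-1)^j C(3,j)(7-j)!
= C(3,0)·7! - C(3,1)·6! + C(3,2)·5! - C(3,3)·4!
= 5040 - 2160 + 360 - 24
= 3216

3216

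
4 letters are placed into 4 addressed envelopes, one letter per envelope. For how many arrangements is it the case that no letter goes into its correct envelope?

Recurrence: !4 = 3·(!3 + !2).
!4 = 3·(2 + 1) = 3·3 = 9

9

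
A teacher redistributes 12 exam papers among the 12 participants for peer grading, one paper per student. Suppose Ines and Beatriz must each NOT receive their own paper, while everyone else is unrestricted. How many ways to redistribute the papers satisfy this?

Let A_j be the event that the j-th constrained one is fixed. By inclusion-exclusion over the 2 events:
Σ_{j=0}^{2} (-1)^j C(2,j)(12-j)!
= C(2,0)·12! - C(2,1)·11! + C(2,2)·10!
= 479001600 - 79833600 + 3628800
= 402796800

402796800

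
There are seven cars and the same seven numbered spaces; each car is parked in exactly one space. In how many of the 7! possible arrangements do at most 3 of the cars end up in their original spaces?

4948

# with exactly i fixed is C(7,i)·!(7-i); sum over i=0..3:
  i=0: C(7,0)·!7 = 1·1854 = 1854
  i=1: C(7,1)·!6 = 7·265 = 1855
  i=2: C(7,2)·!5 = 21·44 = 924
  i=3: C(7,3)·!4 = 35·9 = 315
Total = 4948.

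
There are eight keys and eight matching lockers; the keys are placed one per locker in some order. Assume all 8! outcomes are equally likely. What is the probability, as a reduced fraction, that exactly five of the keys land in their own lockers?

Favorable outcomes: C(8,5)·!3 = 56·2 = 112.
Total outcomes: 8! = 40320.
Probability = 112/40320 = 1/360.

1/360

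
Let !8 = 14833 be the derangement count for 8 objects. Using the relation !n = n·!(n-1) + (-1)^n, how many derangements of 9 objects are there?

133496

!9 = 9·14833 - 1 = 133496.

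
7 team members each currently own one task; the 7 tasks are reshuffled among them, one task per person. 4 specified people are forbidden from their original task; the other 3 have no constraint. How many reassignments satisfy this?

2790

Let A_j be the event that the j-th constrained one is fixed. By inclusion-exclusion over the 4 events:
Σ_{j=0}^{4} (-1)^j C(4,j)(7-j)!
= C(4,0)·7! - C(4,1)·6! + C(4,2)·5! - C(4,3)·4! + C(4,4)·3!
= 5040 - 2880 + 720 - 96 + 6
= 2790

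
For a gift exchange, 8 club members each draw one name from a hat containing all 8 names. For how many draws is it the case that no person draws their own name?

14833

Recurrence: !8 = 7·(!7 + !6).
!8 = 7·(1854 + 265) = 7·2119 = 14833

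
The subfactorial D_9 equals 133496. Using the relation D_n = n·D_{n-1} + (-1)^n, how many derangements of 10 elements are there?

1334961

D_10 = 10·133496 + 1 = 1334961.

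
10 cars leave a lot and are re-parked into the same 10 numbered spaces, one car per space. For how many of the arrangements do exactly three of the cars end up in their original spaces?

222480

Pick the 3 fixed positions: C(10,3) = 120 ways.
The other 7 form a derangement: !7 = 1854.
Total: 120 × 1854 = 222480.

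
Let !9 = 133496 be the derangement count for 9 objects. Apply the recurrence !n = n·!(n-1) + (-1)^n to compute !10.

!10 = 10·133496 + 1 = 1334961.

1334961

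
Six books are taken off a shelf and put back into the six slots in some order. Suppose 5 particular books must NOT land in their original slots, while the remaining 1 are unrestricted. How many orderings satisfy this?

Inclusion-exclusion on the 5 forbidden self-matches:
Σ_{j=0}^{5} (-1)^j C(5,j)(6-j)!
= C(5,0)·6! - C(5,1)·5! + C(5,2)·4! - C(5,3)·3! + C(5,4)·2! - C(5,5)·1!
= 720 - 600 + 240 - 60 + 10 - 1
= 309

309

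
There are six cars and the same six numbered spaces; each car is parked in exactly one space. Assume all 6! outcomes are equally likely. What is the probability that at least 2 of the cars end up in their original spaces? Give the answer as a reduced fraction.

191/720

Favorable outcomes: Σ_{i≥2} C(6,i)·!(6-i) = 15·9 + 20·2 + 15·1 + 6·0 + 1·1 = 191.
Total outcomes: 6! = 720.
Probability = 191/720 = 191/720.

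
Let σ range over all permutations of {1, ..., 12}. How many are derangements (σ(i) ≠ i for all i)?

176214841

Use !n = (n-1)(!(n-1) + !(n-2)).
!12 = 11·(14684570 + 1334961) = 11·16019531 = 176214841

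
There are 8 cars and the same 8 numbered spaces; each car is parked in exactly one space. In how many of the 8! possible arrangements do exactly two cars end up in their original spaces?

Pick the 2 fixed positions: C(8,2) = 28 ways.
The other 6 form a derangement: !6 = 265.
Total: 28 × 265 = 7420.

7420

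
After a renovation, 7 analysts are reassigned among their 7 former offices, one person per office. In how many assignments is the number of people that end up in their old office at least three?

407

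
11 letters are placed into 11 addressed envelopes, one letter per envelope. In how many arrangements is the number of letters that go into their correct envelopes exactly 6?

20328

Choose which 6 of the 11 are fixed: C(11,6) = 462.
The remaining 5 must be deranged: !5 = 44.
Total: 462 × 44 = 20328.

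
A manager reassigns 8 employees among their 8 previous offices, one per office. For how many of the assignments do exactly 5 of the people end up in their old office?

112

Choose which 5 of the 8 are fixed: C(8,5) = 56.
The remaining 3 must be deranged: !3 = 2.
Total: 56 × 2 = 112.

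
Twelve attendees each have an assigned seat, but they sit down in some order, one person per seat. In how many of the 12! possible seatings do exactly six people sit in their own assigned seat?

244860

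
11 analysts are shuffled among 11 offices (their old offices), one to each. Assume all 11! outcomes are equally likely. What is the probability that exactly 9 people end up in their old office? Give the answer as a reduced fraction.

Favorable outcomes: C(11,9)·!2 = 55·1 = 55.
Total outcomes: 11! = 39916800.
Probability = 55/39916800 = 1/725760.

1/725760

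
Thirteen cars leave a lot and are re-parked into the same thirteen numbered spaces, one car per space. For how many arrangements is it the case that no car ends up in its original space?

2290792932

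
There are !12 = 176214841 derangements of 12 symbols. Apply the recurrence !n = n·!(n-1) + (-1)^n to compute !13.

2290792932

!13 = 13·176214841 - 1 = 2290792932.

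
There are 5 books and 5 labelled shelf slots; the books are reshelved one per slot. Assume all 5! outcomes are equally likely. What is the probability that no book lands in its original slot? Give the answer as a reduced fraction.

Favorable outcomes: !5 = 44.
Total outcomes: 5! = 120.
Probability = 44/120 = 11/30.

11/30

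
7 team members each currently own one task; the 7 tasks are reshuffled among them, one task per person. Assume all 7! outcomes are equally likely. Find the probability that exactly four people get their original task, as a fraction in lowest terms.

1/72

Favorable outcomes: C(7,4)·!3 = 35·2 = 70.
Total outcomes: 7! = 5040.
Probability = 70/5040 = 1/72.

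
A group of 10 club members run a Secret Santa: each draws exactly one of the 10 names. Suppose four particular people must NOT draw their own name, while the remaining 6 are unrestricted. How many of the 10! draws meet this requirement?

2399760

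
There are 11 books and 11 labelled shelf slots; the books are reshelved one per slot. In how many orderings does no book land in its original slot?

!11 = 11! · Σ_{k=0}^{11} (-1)^k/k!
= 11! - 11!/1! + 11!/2! - 11!/3! + 11!/4! - 11!/5! + 11!/6! - 11!/7! + 11!/8! - 11!/9! + 11!/10! - 11!/11!
= 39916800 - 39916800 + 19958400 - 6652800 + 1663200 - 332640 + 55440 - 7920 + 990 - 110 + 11 - 1
= 14684570

14684570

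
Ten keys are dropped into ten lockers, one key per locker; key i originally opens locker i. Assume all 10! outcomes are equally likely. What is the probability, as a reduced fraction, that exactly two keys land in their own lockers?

Favorable outcomes: C(10,2)·!8 = 45·14833 = 667485.
Total outcomes: 10! = 3628800.
Probability = 667485/3628800 = 2119/11520.

2119/11520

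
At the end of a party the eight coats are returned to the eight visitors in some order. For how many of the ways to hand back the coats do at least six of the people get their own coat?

29

Sum C(8,i)·!(8-i) for i = 6..8:
  i=6: C(8,6)·!2 = 28·1 = 28
  i=7: C(8,7)·!1 = 8·0 = 0
  i=8: C(8,8)·!0 = 1·1 = 1
Total = 29.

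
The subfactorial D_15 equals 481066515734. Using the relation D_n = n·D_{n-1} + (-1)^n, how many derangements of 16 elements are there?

7697064251745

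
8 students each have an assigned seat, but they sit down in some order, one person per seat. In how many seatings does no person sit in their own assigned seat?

14833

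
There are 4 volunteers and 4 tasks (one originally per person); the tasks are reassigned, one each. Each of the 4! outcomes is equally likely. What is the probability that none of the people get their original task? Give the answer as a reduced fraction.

3/8

Favorable outcomes: !4 = 9.
Total outcomes: 4! = 24.
Probability = 9/24 = 3/8.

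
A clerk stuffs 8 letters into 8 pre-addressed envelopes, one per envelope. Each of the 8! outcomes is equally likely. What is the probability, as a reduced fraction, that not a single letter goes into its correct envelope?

Favorable outcomes: !8 = 14833.
Total outcomes: 8! = 40320.
Probability = 14833/40320 = 2119/5760.

2119/5760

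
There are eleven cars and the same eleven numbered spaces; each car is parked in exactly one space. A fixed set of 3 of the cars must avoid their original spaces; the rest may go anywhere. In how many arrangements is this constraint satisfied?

30078720

Inclusion-exclusion on the 3 forbidden self-matches:
Σ_{j=0}^{3} (-1)^j C(3,j)(11-j)!
= C(3,0)·11! - C(3,1)·10! + C(3,2)·9! - C(3,3)·8!
= 39916800 - 10886400 + 1088640 - 40320
= 30078720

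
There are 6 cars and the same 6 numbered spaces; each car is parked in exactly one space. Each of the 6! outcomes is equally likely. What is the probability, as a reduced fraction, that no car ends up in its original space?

Favorable outcomes: !6 = 265.
Total outcomes: 6! = 720.
Probability = 265/720 = 53/144.

53/144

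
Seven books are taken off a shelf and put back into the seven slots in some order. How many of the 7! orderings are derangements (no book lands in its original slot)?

1854

Use !n = n·!(n-1) + (-1)^n.
!7 = 7·265 - 1 = 1854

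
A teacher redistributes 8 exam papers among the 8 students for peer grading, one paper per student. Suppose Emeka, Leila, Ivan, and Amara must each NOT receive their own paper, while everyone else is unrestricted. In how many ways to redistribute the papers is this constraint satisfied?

Inclusion-exclusion on the 4 forbidden self-matches:
Σ_{j=0}^{4} (-1)^j C(4,j)(8-j)!
= C(4,0)·8! - C(4,1)·7! + C(4,2)·6! - C(4,3)·5! + C(4,4)·4!
= 40320 - 20160 + 4320 - 480 + 24
= 24024

24024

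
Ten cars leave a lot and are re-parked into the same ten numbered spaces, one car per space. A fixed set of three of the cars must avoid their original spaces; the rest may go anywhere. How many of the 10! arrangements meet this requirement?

2656080

Inclusion-exclusion on the 3 forbidden self-matches:
Σ_{j=0}^{3} (-1)^j C(3,j)(10-j)!
= C(3,0)·10! - C(3,1)·9! + C(3,2)·8! - C(3,3)·7!
= 3628800 - 1088640 + 120960 - 5040
= 2656080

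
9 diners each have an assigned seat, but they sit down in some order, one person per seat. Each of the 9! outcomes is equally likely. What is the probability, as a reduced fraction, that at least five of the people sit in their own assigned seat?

1339/362880

Favorable outcomes: Σ_{i≥5} C(9,i)·!(9-i) = 126·9 + 84·2 + 36·1 + 9·0 + 1·1 = 1339.
Total outcomes: 9! = 362880.
Probability = 1339/362880 = 1339/362880.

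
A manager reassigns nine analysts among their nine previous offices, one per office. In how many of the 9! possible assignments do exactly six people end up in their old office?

168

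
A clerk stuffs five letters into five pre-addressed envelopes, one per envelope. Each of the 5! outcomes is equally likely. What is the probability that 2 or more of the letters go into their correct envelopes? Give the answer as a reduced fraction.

Favorable outcomes: Σ_{i≥2} C(5,i)·!(5-i) = 10·2 + 10·1 + 5·0 + 1·1 = 31.
Total outcomes: 5! = 120.
Probability = 31/120 = 31/120.

31/120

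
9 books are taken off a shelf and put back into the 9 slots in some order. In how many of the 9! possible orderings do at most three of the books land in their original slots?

Sum C(9,i)·!(9-i) for i = 0..3:
  i=0: C(9,0)·!9 = 1·133496 = 133496
  i=1: C(9,1)·!8 = 9·14833 = 133497
  i=2: C(9,2)·!7 = 36·1854 = 66744
  i=3: C(9,3)·!6 = 84·265 = 22260
Total = 355997.

355997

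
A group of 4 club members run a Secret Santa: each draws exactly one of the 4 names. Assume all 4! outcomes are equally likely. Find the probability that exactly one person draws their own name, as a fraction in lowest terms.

1/3

Favorable outcomes: C(4,1)·!3 = 4·2 = 8.
Total outcomes: 4! = 24.
Probability = 8/24 = 1/3.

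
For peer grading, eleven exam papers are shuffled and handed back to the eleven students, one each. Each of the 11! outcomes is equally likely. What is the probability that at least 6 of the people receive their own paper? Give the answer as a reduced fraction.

Favorable outcomes: Σ_{i≥6} C(11,i)·!(11-i) = 462·44 + 330·9 + 165·2 + 55·1 + 11·0 + 1·1 = 23684.
Total outcomes: 11! = 39916800.
Probability = 23684/39916800 = 5921/9979200.

5921/9979200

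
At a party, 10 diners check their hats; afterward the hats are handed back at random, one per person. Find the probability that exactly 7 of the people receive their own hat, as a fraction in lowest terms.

1/15120

Favorable outcomes: C(10,7)·!3 = 120·2 = 240.
Total outcomes: 10! = 3628800.
Probability = 240/3628800 = 1/15120.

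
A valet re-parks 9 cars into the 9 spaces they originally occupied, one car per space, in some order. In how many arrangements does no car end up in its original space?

!9 = 9! · Σ_{k=0}^{9} (-1)^k/k!
= 9! - 9!/1! + 9!/2! - 9!/3! + 9!/4! - 9!/5! + 9!/6! - 9!/7! + 9!/8! - 9!/9!
= 362880 - 362880 + 181440 - 60480 + 15120 - 3024 + 504 - 72 + 9 - 1
= 133496

133496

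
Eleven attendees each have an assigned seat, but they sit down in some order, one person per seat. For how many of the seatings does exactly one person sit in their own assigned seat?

Choose which one of the 11 is fixed: C(11,1) = 11.
The remaining 10 must be deranged: !10 = 1334961.
Total: 11 × 1334961 = 14684571.

14684571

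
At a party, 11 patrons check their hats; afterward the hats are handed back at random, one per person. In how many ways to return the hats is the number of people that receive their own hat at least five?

# with exactly i fixed is C(11,i)·!(11-i); sum over i=5..11:
  i=5: C(11,5)·!6 = 462·265 = 122430
  i=6: C(11,6)·!5 = 462·44 = 20328
  i=7: C(11,7)·!4 = 330·9 = 2970
  i=8: C(11,8)·!3 = 165·2 = 330
  i=9: C(11,9)·!2 = 55·1 = 55
  i=10: C(11,10)·!1 = 11·0 = 0
  i=11: C(11,11)·!0 = 1·1 = 1
Total = 146114.

146114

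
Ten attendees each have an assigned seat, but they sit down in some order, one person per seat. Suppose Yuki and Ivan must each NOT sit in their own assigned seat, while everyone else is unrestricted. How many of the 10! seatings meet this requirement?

Inclusion-exclusion on the 2 forbidden self-matches:
Σ_{j=0}^{2} (-1)^j C(2,j)(10-j)!
= C(2,0)·10! - C(2,1)·9! + C(2,2)·8!
= 3628800 - 725760 + 40320
= 2943360

2943360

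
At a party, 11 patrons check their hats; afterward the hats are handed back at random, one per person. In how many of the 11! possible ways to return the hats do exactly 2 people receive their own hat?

Pick the 2 fixed positions: C(11,2) = 55 ways.
The other 9 form a derangement: !9 = 133496.
Total: 55 × 133496 = 7342280.

7342280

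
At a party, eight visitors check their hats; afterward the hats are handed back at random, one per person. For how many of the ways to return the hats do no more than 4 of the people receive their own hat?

# with exactly i fixed is C(8,i)·!(8-i); sum over i=0..4:
  i=0: C(8,0)·!8 = 1·14833 = 14833
  i=1: C(8,1)·!7 = 8·1854 = 14832
  i=2: C(8,2)·!6 = 28·265 = 7420
  i=3: C(8,3)·!5 = 56·44 = 2464
  i=4: C(8,4)·!4 = 70·9 = 630
Total = 40179.

40179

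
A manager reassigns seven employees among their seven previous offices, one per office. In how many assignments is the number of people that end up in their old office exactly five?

Choose which 5 of the 7 are fixed: C(7,5) = 21.
The other 2 form a derangement: !2 = 1.
Total: 21 × 1 = 21.

21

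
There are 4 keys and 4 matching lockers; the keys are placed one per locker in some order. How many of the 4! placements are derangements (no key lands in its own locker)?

Use !n = n·!(n-1) + (-1)^n.
!4 = 4·2 + 1 = 9

9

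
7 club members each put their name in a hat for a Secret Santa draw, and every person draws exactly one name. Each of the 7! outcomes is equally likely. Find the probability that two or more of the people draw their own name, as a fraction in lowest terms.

Favorable outcomes: Σ_{i≥2} C(7,i)·!(7-i) = 21·44 + 35·9 + 35·2 + 21·1 + 7·0 + 1·1 = 1331.
Total outcomes: 7! = 5040.
Probability = 1331/5040 = 1331/5040.

1331/5040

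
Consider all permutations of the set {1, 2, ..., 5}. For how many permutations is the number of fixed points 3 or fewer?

119

# with exactly i fixed is C(5,i)·!(5-i); sum over i=0..3:
  i=0: C(5,0)·!5 = 1·44 = 44
  i=1: C(5,1)·!4 = 5·9 = 45
  i=2: C(5,2)·!3 = 10·2 = 20
  i=3: C(5,3)·!2 = 10·1 = 10
Total = 119.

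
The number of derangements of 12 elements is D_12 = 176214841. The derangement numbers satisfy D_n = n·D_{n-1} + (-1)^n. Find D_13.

D_13 = 13·176214841 - 1 = 2290792932.

2290792932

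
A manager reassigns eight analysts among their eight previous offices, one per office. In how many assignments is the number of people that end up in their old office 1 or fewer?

29665

Sum C(8,i)·!(8-i) for i = 0..1:
  i=0: C(8,0)·!8 = 1·14833 = 14833
  i=1: C(8,1)·!7 = 8·1854 = 14832
Total = 29665.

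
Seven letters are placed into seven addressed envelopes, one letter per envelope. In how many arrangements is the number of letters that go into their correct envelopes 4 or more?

92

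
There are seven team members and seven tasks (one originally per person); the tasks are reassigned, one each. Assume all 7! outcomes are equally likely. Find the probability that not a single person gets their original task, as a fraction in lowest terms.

103/280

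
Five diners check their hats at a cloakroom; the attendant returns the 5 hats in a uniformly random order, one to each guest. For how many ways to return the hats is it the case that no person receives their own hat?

Recurrence: !5 = 4·(!4 + !3).
!5 = 4·(9 + 2) = 4·11 = 44

44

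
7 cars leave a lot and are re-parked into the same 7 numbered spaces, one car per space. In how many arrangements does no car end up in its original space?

The number of derangements of 7 is !7 = Σ_{k=0}^{7} (-1)^k·7!/k!
= 7! - 7!/1! + 7!/2! - 7!/3! + 7!/4! - 7!/5! + 7!/6! - 7!/7!
= 5040 - 5040 + 2520 - 840 + 210 - 42 + 7 - 1
= 1854

1854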